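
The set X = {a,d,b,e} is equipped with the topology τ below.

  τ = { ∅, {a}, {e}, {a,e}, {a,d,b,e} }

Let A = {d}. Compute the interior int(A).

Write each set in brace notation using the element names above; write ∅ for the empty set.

∅

interior: largest open inside A is ∅ (from ∅)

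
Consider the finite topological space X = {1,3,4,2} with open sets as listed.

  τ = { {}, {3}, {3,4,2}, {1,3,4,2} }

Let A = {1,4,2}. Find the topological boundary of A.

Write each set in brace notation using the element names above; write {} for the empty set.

{1,4,2}

U open, U⊆A: {}. int(A) = ⋃ = {}
X∖A={3}, int(X∖A)={3}, hence cl(A)={1,4,2}
∂A: remove int from cl → {1,4,2}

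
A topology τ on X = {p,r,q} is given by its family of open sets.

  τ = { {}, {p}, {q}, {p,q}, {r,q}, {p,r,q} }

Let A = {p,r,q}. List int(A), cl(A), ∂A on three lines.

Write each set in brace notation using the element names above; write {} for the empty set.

opens ⊆ A: {}, {q}, {p}, {r,q}, {p,q}, {p,r,q}; union → int = {p,r,q}
complement {}; its interior {}; cl(A) = X∖{} = {p,r,q}
boundary = {p,r,q} ∖ {p,r,q} = {}

int(A) = {p,r,q}
cl(A)  = {p,r,q}
∂A     = {}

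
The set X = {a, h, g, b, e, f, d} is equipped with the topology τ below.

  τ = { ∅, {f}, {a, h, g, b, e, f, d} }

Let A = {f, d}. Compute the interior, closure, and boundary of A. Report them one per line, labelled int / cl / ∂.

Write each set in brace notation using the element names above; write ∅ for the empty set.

int(A) = {f}
cl(A)  = {a, h, g, b, e, f, d}
∂A     = {a, h, g, b, e, d}

open subsets of A: ∅, {f}; so int(A) = {f}
closure: X∖int(X∖A) = X∖∅ = {a, h, g, b, e, f, d}
∂A = {a, h, g, b, e, f, d} minus {f} = {a, h, g, b, e, d}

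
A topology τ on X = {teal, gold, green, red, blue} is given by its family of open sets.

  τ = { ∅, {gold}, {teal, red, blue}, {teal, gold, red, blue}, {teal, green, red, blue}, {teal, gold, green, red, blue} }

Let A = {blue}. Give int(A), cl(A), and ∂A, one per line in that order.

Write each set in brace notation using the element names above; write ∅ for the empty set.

U open, U⊆A: ∅. int(A) = ⋃ = ∅
X∖A={teal, gold, green, red}, int(X∖A)={gold}, hence cl(A)={teal, green, red, blue}
∂A: remove int from cl → {teal, green, red, blue}

int(A) = ∅
cl(A)  = {teal, green, red, blue}
∂A     = {teal, green, red, blue}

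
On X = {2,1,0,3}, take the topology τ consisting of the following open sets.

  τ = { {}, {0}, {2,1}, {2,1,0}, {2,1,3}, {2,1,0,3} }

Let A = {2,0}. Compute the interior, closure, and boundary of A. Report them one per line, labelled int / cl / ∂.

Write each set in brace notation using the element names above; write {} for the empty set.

U open, U⊆A: {}, {0}. int(A) = ⋃ = {0}
X∖A={1,3}, int(X∖A)={}, hence cl(A)={2,1,0,3}
∂A: remove int from cl → {2,1,3}

int(A) = {0}
cl(A)  = {2,1,0,3}
∂A     = {2,1,3}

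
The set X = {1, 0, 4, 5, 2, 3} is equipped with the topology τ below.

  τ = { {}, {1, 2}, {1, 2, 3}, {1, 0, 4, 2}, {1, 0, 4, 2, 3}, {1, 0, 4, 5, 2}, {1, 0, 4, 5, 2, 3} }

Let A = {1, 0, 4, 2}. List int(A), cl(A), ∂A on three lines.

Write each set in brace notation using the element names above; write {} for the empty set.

int(A) = {1, 0, 4, 2}
cl(A)  = {1, 0, 4, 5, 2, 3}
∂A     = {5, 3}

opens ⊆ A: {}, {1, 2}, {1, 0, 4, 2}; union → int = {1, 0, 4, 2}
complement {5, 3}; its interior {}; cl(A) = X∖{} = {1, 0, 4, 5, 2, 3}
boundary = {1, 0, 4, 5, 2, 3} ∖ {1, 0, 4, 2} = {5, 3}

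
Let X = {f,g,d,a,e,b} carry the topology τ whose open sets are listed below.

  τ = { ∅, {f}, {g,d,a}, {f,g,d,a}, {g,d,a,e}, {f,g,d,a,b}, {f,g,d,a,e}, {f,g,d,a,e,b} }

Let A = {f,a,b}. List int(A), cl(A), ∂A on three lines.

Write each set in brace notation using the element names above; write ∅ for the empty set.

int(A) = {f}
cl(A)  = {f,g,d,a,e,b}
∂A     = {g,d,a,e,b}

opens ⊆ A: ∅, {f}; union → int = {f}
complement {g,d,e}; its interior ∅; cl(A) = X∖∅ = {f,g,d,a,e,b}
boundary = {f,g,d,a,e,b} ∖ {f} = {g,d,a,e,b}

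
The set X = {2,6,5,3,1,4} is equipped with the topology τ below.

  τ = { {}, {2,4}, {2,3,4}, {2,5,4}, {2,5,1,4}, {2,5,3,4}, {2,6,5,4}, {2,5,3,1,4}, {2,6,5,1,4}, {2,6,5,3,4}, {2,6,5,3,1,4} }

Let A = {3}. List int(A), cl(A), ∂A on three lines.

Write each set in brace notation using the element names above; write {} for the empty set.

open subsets of A: {}; so int(A) = {}
closure: X∖int(X∖A) = X∖{2,6,5,1,4} = {3}
∂A = {3} minus {} = {3}

int(A) = {}
cl(A)  = {3}
∂A     = {3}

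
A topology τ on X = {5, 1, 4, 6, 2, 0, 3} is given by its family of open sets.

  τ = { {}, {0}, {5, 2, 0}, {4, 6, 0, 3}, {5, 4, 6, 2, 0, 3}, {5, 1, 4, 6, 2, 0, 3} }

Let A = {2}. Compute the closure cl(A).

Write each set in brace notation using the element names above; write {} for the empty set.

{5, 1, 2}

complement {5, 1, 4, 6, 0, 3}; its interior {4, 6, 0, 3}; cl(A) = X∖{4, 6, 0, 3} = {5, 1, 2}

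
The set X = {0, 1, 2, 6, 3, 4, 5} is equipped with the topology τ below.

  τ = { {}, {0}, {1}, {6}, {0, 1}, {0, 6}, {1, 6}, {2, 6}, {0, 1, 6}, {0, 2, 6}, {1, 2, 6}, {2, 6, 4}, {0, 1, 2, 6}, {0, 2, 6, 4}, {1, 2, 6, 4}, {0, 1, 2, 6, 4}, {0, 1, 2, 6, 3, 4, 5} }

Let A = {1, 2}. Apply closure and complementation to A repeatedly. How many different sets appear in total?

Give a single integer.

8

complement {0, 6, 3, 4, 5}; its interior {0, 6}; cl(A) = X∖{0, 6} = {1, 2, 3, 4, 5}
With k = closure, c = complement:
  1. A     = {1, 2}
  2. kA    = {1, 2, 3, 4, 5}
  3. cA    = {0, 6, 3, 4, 5}
  4. ckA   = {0, 6}
  5. kcA   = {0, 2, 6, 3, 4, 5}
  6. ckcA  = {1}
  7. kckcA = {1, 3, 5}
  8. ckckcA = {0, 2, 6, 4}
k, c of each give nothing new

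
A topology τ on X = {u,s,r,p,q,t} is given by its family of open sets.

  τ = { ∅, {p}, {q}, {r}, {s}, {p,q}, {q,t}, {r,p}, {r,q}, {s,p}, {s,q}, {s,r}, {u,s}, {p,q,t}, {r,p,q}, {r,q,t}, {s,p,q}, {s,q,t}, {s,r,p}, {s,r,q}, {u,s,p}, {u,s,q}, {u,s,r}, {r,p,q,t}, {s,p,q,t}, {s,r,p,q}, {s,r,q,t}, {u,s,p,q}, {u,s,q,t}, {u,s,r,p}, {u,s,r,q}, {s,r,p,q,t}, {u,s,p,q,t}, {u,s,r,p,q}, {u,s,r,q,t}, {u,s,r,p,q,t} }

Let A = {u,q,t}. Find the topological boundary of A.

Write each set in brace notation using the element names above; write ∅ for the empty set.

opens ⊆ A: ∅, {q}, {q,t}; union → int = {q,t}
complement {s,r,p}; its interior {s,r,p}; cl(A) = X∖{s,r,p} = {u,q,t}
boundary = {u,q,t} ∖ {q,t} = {u}

{u}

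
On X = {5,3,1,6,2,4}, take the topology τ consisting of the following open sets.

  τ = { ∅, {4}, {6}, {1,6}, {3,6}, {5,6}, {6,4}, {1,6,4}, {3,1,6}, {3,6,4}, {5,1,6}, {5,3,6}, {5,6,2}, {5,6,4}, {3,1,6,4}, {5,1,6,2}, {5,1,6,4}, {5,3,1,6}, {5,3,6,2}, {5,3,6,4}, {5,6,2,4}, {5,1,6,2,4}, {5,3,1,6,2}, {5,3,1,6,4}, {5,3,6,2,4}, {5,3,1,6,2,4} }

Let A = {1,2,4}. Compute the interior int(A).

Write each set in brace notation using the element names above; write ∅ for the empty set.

opens ⊆ A: ∅, {4}; union → int = {4}

{4}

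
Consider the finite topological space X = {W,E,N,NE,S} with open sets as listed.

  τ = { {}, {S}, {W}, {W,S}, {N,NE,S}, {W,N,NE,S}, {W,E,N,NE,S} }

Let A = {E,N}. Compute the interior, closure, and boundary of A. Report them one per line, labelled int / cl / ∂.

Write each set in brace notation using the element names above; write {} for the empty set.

interior: largest open inside A is {} (from {})
cl via duality: int({W,NE,S}) = {W,S}, so X∖{W,S} = {E,N,NE}
cl∖int = {E,N,NE}

int(A) = {}
cl(A)  = {E,N,NE}
∂A     = {E,N,NE}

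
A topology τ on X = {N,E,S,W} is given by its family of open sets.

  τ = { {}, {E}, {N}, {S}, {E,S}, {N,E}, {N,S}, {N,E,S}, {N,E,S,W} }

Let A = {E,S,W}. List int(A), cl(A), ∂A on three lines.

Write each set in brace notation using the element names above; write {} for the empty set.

int(A) = {E,S}
cl(A)  = {E,S,W}
∂A     = {W}

U open, U⊆A: {}, {S}, {E}, {E,S}. int(A) = ⋃ = {E,S}
X∖A={N}, int(X∖A)={N}, hence cl(A)={E,S,W}
∂A: remove int from cl → {W}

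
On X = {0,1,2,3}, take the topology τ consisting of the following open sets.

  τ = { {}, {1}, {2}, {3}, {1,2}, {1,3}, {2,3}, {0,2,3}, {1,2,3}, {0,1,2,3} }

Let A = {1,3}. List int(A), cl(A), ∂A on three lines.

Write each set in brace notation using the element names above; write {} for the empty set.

interior: largest open inside A is {1,3} (from {}, {3}, {1}, {1,3})
cl via duality: int({0,2}) = {2}, so X∖{2} = {0,1,3}
cl∖int = {0}

int(A) = {1,3}
cl(A)  = {0,1,3}
∂A     = {0}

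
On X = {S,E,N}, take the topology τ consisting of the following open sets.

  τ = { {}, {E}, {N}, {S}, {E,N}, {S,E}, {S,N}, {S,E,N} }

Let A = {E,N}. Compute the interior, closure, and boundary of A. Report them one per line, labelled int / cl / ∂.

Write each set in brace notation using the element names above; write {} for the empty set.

int(A) = {E,N}
cl(A)  = {E,N}
∂A     = {}

opens ⊆ A: {}, {N}, {E}, {E,N}; union → int = {E,N}
complement {S}; its interior {S}; cl(A) = X∖{S} = {E,N}
boundary = {E,N} ∖ {E,N} = {}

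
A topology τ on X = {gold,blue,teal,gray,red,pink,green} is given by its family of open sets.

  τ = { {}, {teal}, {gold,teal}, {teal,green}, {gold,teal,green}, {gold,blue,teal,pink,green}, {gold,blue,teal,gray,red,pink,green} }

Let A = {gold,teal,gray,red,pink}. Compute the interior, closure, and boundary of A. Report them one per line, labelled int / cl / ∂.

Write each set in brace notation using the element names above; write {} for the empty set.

int(A) = {gold,teal}
cl(A)  = {gold,blue,teal,gray,red,pink,green}
∂A     = {blue,gray,red,pink,green}

open subsets of A: {}, {teal}, {gold,teal}; so int(A) = {gold,teal}
closure: X∖int(X∖A) = X∖{} = {gold,blue,teal,gray,red,pink,green}
∂A = {gold,blue,teal,gray,red,pink,green} minus {gold,teal} = {blue,gray,red,pink,green}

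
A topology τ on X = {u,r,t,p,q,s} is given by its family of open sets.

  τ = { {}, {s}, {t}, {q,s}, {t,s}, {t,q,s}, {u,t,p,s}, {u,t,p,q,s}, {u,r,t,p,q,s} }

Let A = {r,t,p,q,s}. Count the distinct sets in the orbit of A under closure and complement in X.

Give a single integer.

cl via duality: int({u}) = {}, so X∖{} = {u,r,t,p,q,s}
Write k for closure, c for complement:
  1. A     = {r,t,p,q,s}
  2. kA    = {u,r,t,p,q,s}
  3. cA    = {u}
  4. ckA   = {}
  5. kcA   = {u,r,p}
  6. ckcA  = {t,q,s}
applying k or c yields no new set

6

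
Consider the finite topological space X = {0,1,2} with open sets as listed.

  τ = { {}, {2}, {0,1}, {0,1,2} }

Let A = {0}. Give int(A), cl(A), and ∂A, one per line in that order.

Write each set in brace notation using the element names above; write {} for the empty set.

interior: largest open inside A is {} (from {})
cl via duality: int({1,2}) = {2}, so X∖{2} = {0,1}
cl∖int = {0,1}

int(A) = {}
cl(A)  = {0,1}
∂A     = {0,1}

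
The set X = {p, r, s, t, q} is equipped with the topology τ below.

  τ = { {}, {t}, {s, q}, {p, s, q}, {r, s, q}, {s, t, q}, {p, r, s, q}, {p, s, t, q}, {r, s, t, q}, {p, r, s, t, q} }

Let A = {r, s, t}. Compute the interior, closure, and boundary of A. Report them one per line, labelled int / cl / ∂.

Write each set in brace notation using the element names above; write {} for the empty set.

opens ⊆ A: {}, {t}; union → int = {t}
complement {p, q}; its interior {}; cl(A) = X∖{} = {p, r, s, t, q}
boundary = {p, r, s, t, q} ∖ {t} = {p, r, s, q}

int(A) = {t}
cl(A)  = {p, r, s, t, q}
∂A     = {p, r, s, q}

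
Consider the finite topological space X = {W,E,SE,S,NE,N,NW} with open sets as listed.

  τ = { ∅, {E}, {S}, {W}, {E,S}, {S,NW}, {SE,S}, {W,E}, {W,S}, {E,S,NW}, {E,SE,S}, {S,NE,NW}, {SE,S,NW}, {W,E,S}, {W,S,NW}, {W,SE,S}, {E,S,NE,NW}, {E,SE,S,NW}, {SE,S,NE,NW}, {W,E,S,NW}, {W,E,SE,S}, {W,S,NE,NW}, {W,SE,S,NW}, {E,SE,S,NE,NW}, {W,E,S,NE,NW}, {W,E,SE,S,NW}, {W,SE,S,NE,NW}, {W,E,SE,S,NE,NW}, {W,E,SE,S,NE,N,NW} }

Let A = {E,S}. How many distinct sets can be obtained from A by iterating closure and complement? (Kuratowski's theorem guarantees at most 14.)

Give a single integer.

X∖A={W,SE,NE,N,NW}, int(X∖A)={W}, hence cl(A)={E,SE,S,NE,N,NW}
Orbit (k=closure, c=complement):
  1. A     = {E,S}
  2. kA    = {E,SE,S,NE,N,NW}
  3. cA    = {W,SE,NE,N,NW}
  4. ckA   = {W}
  5. kckA  = {W,N}
  6. ckckA = {E,SE,S,NE,NW}
(closed under both — stop)

6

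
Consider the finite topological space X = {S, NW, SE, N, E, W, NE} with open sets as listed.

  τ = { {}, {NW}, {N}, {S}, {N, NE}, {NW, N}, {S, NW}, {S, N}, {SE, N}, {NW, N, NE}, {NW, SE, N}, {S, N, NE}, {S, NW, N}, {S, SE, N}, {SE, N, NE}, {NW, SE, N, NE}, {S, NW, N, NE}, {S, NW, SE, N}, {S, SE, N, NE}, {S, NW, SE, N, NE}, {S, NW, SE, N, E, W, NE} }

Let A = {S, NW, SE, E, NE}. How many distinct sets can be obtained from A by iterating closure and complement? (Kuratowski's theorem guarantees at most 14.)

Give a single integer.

8

X∖A={N, W}, int(X∖A)={N}, hence cl(A)={S, NW, SE, E, W, NE}
Orbit (k=closure, c=complement):
  1. A     = {S, NW, SE, E, NE}
  2. kA    = {S, NW, SE, E, W, NE}
  3. cA    = {N, W}
  4. ckA   = {N}
  5. kcA   = {SE, N, E, W, NE}
  6. ckcA  = {S, NW}
  7. kckcA = {S, NW, E, W}
  8. ckckcA = {SE, N, NE}
(closed under both — stop)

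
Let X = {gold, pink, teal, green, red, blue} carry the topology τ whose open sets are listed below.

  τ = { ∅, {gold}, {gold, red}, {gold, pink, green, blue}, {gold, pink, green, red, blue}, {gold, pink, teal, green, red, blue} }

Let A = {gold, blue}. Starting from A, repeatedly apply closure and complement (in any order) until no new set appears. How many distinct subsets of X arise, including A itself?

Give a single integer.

X∖A={pink, teal, green, red}, int(X∖A)=∅, hence cl(A)={gold, pink, teal, green, red, blue}
Orbit (k=closure, c=complement):
  1. A     = {gold, blue}
  2. kA    = {gold, pink, teal, green, red, blue}
  3. cA    = {pink, teal, green, red}
  4. ckA   = ∅
  5. kcA   = {pink, teal, green, red, blue}
  6. ckcA  = {gold}
(closed under both — stop)

6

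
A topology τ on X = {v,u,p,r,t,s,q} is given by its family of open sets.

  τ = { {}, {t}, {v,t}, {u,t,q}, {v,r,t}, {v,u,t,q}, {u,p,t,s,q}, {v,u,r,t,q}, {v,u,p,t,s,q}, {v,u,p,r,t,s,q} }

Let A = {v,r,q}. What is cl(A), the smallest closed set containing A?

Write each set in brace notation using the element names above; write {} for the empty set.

X∖A={u,p,t,s}, int(X∖A)={t}, hence cl(A)={v,u,p,r,s,q}

{v,u,p,r,s,q}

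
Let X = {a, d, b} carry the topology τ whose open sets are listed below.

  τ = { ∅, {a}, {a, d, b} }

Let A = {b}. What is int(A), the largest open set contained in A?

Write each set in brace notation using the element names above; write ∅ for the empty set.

interior: largest open inside A is ∅ (from ∅)

∅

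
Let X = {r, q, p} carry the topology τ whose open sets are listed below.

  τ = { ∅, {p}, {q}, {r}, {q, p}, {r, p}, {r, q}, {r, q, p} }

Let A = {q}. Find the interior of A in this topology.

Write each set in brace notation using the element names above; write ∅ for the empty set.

open subsets of A: ∅, {q}; so int(A) = {q}

{q}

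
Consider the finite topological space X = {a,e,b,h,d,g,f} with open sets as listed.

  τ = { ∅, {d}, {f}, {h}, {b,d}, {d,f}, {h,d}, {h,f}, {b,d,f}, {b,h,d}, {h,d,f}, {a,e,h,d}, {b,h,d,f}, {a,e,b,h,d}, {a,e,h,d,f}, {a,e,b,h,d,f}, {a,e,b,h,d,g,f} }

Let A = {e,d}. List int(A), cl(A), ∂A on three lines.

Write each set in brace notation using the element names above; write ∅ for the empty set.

open subsets of A: ∅, {d}; so int(A) = {d}
closure: X∖int(X∖A) = X∖{h,f} = {a,e,b,d,g}
∂A = {a,e,b,d,g} minus {d} = {a,e,b,g}

int(A) = {d}
cl(A)  = {a,e,b,d,g}
∂A     = {a,e,b,g}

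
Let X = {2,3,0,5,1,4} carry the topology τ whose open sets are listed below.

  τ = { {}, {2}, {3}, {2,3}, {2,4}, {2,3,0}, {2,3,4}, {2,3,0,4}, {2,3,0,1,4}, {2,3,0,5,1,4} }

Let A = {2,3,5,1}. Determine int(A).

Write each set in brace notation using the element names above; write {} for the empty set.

open subsets of A: {}, {2}, {3}, {2,3}; so int(A) = {2,3}

{2,3}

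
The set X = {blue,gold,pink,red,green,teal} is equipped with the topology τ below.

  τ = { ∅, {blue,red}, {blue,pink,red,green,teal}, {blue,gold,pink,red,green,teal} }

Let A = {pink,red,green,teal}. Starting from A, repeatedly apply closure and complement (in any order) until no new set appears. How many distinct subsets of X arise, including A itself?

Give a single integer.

cl via duality: int({blue,gold}) = ∅, so X∖∅ = {blue,gold,pink,red,green,teal}
Write k for closure, c for complement:
  1. A     = {pink,red,green,teal}
  2. kA    = {blue,gold,pink,red,green,teal}
  3. cA    = {blue,gold}
  4. ckA   = ∅
applying k or c yields no new set

4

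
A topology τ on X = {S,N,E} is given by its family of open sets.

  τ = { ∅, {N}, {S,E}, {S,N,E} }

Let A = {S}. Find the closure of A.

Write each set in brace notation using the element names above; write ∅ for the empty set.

{S,E}

X∖A={N,E}, int(X∖A)={N}, hence cl(A)={S,E}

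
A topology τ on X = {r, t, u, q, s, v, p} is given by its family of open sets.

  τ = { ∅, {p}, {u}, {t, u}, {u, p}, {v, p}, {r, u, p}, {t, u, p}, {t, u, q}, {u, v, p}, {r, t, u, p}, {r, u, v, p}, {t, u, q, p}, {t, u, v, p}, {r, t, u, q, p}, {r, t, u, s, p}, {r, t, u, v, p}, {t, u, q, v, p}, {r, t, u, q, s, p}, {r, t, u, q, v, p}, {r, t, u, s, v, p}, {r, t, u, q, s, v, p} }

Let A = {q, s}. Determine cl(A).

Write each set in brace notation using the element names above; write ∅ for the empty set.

closure: X∖int(X∖A) = X∖{r, t, u, v, p} = {q, s}

{q, s}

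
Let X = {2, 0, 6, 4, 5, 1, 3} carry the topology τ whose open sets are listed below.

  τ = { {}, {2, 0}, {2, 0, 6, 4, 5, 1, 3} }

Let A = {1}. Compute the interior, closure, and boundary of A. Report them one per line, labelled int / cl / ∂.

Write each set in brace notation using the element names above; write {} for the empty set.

interior: largest open inside A is {} (from {})
cl via duality: int({2, 0, 6, 4, 5, 3}) = {2, 0}, so X∖{2, 0} = {6, 4, 5, 1, 3}
cl∖int = {6, 4, 5, 1, 3}

int(A) = {}
cl(A)  = {6, 4, 5, 1, 3}
∂A     = {6, 4, 5, 1, 3}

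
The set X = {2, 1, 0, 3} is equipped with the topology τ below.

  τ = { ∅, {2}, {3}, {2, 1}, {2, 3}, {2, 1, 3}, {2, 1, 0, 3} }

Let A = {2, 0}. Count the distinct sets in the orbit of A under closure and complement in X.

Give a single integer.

cl via duality: int({1, 3}) = {3}, so X∖{3} = {2, 1, 0}
Write k for closure, c for complement:
  1. A     = {2, 0}
  2. kA    = {2, 1, 0}
  3. cA    = {1, 3}
  4. ckA   = {3}
  5. kcA   = {1, 0, 3}
  6. kckA  = {0, 3}
  7. ckcA  = {2}
  8. ckckA = {2, 1}
applying k or c yields no new set

8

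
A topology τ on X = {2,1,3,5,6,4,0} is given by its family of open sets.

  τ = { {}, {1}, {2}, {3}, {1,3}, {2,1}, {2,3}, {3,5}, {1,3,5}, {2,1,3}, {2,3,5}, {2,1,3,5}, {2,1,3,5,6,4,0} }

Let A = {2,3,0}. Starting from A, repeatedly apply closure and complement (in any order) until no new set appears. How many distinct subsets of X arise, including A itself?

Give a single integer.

8

complement {1,5,6,4}; its interior {1}; cl(A) = X∖{1} = {2,3,5,6,4,0}
With k = closure, c = complement:
  1. A     = {2,3,0}
  2. kA    = {2,3,5,6,4,0}
  3. cA    = {1,5,6,4}
  4. ckA   = {1}
  5. kcA   = {1,5,6,4,0}
  6. kckA  = {1,6,4,0}
  7. ckcA  = {2,3}
  8. ckckA = {2,3,5}
k, c of each give nothing new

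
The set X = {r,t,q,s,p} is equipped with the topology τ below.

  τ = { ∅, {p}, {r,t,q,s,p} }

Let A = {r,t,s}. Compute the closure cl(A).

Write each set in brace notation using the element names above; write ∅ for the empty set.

closure: X∖int(X∖A) = X∖{p} = {r,t,q,s}

{r,t,q,s}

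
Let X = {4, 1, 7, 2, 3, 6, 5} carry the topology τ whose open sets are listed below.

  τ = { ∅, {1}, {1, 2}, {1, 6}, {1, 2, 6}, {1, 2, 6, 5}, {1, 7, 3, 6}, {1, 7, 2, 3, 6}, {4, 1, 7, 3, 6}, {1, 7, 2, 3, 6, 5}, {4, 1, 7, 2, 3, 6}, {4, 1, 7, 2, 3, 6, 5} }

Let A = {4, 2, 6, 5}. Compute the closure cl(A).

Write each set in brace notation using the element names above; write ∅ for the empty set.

{4, 7, 2, 3, 6, 5}

cl via duality: int({1, 7, 3}) = {1}, so X∖{1} = {4, 7, 2, 3, 6, 5}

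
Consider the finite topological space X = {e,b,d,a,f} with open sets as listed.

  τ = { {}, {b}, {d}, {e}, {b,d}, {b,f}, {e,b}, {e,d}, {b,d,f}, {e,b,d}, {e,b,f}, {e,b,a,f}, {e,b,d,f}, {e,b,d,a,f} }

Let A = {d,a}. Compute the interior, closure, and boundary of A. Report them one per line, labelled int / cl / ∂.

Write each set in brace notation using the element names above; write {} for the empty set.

int(A) = {d}
cl(A)  = {d,a}
∂A     = {a}

open subsets of A: {}, {d}; so int(A) = {d}
closure: X∖int(X∖A) = X∖{e,b,f} = {d,a}
∂A = {d,a} minus {d} = {a}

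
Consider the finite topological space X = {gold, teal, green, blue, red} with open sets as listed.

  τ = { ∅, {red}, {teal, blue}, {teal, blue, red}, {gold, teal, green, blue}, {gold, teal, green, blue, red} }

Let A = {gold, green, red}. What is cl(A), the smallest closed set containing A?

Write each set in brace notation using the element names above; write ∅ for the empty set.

closure: X∖int(X∖A) = X∖{teal, blue} = {gold, green, red}

{gold, green, red}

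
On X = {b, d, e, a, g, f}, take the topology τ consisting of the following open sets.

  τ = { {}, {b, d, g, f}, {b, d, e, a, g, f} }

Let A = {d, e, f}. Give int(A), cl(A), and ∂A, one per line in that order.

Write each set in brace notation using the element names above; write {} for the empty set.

int(A) = {}
cl(A)  = {b, d, e, a, g, f}
∂A     = {b, d, e, a, g, f}

open subsets of A: {}; so int(A) = {}
closure: X∖int(X∖A) = X∖{} = {b, d, e, a, g, f}
∂A = {b, d, e, a, g, f} minus {} = {b, d, e, a, g, f}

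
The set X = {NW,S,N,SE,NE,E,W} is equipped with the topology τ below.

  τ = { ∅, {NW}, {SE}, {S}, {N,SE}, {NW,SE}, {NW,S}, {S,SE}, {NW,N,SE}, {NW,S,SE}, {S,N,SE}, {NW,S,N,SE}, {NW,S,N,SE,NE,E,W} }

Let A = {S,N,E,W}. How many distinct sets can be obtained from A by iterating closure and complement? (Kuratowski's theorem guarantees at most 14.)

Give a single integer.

cl via duality: int({NW,SE,NE}) = {NW,SE}, so X∖{NW,SE} = {S,N,NE,E,W}
Write k for closure, c for complement:
  1. A     = {S,N,E,W}
  2. kA    = {S,N,NE,E,W}
  3. cA    = {NW,SE,NE}
  4. ckA   = {NW,SE}
  5. kcA   = {NW,N,SE,NE,E,W}
  6. ckcA  = {S}
  7. kckcA = {S,NE,E,W}
  8. ckckcA = {NW,N,SE}
applying k or c yields no new set

8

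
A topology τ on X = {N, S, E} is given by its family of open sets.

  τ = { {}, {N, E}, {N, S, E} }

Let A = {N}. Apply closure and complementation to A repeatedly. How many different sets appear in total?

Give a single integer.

complement {S, E}; its interior {}; cl(A) = X∖{} = {N, S, E}
With k = closure, c = complement:
  1. A     = {N}
  2. kA    = {N, S, E}
  3. cA    = {S, E}
  4. ckA   = {}
k, c of each give nothing new

4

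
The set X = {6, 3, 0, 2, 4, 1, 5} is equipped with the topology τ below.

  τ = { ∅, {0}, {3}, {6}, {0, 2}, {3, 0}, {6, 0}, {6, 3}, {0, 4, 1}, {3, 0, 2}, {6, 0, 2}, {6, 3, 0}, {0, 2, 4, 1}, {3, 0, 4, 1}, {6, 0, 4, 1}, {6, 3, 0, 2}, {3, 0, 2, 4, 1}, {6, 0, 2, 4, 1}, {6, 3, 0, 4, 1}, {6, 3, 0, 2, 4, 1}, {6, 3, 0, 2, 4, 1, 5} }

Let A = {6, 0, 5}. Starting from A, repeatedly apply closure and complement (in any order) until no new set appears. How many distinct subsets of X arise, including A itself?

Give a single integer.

8

X∖A={3, 2, 4, 1}, int(X∖A)={3}, hence cl(A)={6, 0, 2, 4, 1, 5}
Orbit (k=closure, c=complement):
  1. A     = {6, 0, 5}
  2. kA    = {6, 0, 2, 4, 1, 5}
  3. cA    = {3, 2, 4, 1}
  4. ckA   = {3}
  5. kcA   = {3, 2, 4, 1, 5}
  6. kckA  = {3, 5}
  7. ckcA  = {6, 0}
  8. ckckA = {6, 0, 2, 4, 1}
(closed under both — stop)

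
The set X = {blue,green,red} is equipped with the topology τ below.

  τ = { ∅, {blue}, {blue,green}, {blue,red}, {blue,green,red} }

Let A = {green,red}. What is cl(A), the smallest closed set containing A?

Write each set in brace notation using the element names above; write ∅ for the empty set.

cl via duality: int({blue}) = {blue}, so X∖{blue} = {green,red}

{green,red}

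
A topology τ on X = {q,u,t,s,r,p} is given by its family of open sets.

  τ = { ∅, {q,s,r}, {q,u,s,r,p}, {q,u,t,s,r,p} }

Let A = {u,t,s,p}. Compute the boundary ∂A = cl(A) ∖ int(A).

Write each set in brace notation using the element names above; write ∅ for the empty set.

opens ⊆ A: ∅; union → int = ∅
complement {q,r}; its interior ∅; cl(A) = X∖∅ = {q,u,t,s,r,p}
boundary = {q,u,t,s,r,p} ∖ ∅ = {q,u,t,s,r,p}

{q,u,t,s,r,p}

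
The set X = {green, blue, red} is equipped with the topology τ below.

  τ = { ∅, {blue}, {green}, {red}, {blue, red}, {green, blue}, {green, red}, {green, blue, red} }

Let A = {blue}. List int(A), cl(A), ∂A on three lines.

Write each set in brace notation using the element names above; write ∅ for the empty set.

int(A) = {blue}
cl(A)  = {blue}
∂A     = ∅

open subsets of A: ∅, {blue}; so int(A) = {blue}
closure: X∖int(X∖A) = X∖{green, red} = {blue}
∂A = {blue} minus {blue} = ∅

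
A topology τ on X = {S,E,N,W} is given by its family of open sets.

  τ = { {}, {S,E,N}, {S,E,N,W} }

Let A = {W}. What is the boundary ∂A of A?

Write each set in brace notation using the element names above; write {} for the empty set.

open subsets of A: {}; so int(A) = {}
closure: X∖int(X∖A) = X∖{S,E,N} = {W}
∂A = {W} minus {} = {W}

{W}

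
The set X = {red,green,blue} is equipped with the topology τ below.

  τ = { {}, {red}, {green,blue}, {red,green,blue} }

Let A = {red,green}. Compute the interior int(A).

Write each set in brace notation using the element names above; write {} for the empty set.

U open, U⊆A: {}, {red}. int(A) = ⋃ = {red}

{red}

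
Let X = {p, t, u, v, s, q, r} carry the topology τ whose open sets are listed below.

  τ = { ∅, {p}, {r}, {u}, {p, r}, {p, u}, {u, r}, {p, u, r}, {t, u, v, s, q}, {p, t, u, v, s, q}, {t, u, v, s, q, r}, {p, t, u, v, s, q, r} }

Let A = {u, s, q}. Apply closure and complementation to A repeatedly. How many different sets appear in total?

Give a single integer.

X∖A={p, t, v, r}, int(X∖A)={p, r}, hence cl(A)={t, u, v, s, q}
Orbit (k=closure, c=complement):
  1. A     = {u, s, q}
  2. kA    = {t, u, v, s, q}
  3. cA    = {p, t, v, r}
  4. ckA   = {p, r}
  5. kcA   = {p, t, v, s, q, r}
  6. ckcA  = {u}
(closed under both — stop)

6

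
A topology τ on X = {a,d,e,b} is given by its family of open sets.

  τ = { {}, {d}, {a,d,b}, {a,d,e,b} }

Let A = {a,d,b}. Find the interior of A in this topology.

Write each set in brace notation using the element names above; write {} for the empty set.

opens ⊆ A: {}, {d}, {a,d,b}; union → int = {a,d,b}

{a,d,b}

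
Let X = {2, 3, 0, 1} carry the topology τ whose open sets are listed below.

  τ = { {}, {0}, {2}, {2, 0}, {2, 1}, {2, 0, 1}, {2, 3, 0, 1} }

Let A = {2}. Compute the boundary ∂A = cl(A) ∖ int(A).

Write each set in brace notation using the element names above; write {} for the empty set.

open subsets of A: {}, {2}; so int(A) = {2}
closure: X∖int(X∖A) = X∖{0} = {2, 3, 1}
∂A = {2, 3, 1} minus {2} = {3, 1}

{3, 1}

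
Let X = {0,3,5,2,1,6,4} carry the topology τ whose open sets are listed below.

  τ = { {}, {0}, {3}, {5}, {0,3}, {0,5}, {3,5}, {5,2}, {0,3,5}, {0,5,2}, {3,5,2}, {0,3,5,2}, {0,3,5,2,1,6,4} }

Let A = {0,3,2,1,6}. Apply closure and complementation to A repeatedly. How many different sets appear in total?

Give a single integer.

cl via duality: int({5,4}) = {5}, so X∖{5} = {0,3,2,1,6,4}
Write k for closure, c for complement:
  1. A     = {0,3,2,1,6}
  2. kA    = {0,3,2,1,6,4}
  3. cA    = {5,4}
  4. ckA   = {5}
  5. kcA   = {5,2,1,6,4}
  6. ckcA  = {0,3}
  7. kckcA = {0,3,1,6,4}
  8. ckckcA = {5,2}
applying k or c yields no new set

8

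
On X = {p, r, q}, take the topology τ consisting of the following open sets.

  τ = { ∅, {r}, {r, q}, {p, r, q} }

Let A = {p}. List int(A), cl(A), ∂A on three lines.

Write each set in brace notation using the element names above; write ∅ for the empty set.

open subsets of A: ∅; so int(A) = ∅
closure: X∖int(X∖A) = X∖{r, q} = {p}
∂A = {p} minus ∅ = {p}

int(A) = ∅
cl(A)  = {p}
∂A     = {p}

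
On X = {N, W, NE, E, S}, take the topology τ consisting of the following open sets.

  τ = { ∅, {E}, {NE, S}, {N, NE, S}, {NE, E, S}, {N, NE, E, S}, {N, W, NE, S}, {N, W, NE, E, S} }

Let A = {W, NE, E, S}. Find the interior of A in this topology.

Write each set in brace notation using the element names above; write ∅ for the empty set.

{NE, E, S}

interior: largest open inside A is {NE, E, S} (from ∅, {E}, {NE, S}, {NE, E, S})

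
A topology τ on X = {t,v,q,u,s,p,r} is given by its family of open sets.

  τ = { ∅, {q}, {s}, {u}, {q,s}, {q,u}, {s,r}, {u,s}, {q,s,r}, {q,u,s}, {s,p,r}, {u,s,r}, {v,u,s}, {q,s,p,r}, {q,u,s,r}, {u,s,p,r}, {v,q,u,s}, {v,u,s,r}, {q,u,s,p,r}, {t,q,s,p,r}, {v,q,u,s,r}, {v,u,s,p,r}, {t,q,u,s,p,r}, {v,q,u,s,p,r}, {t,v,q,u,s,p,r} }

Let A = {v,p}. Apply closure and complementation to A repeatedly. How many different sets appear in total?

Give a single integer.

6

complement {t,q,u,s,r}; its interior {q,u,s,r}; cl(A) = X∖{q,u,s,r} = {t,v,p}
With k = closure, c = complement:
  1. A     = {v,p}
  2. kA    = {t,v,p}
  3. cA    = {t,q,u,s,r}
  4. ckA   = {q,u,s,r}
  5. kcA   = {t,v,q,u,s,p,r}
  6. ckcA  = ∅
k, c of each give nothing new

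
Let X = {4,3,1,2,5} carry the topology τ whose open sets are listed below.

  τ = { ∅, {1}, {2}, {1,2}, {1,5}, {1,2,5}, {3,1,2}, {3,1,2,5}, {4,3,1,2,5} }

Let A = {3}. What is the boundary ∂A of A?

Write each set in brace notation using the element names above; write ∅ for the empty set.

{4,3}

U open, U⊆A: ∅. int(A) = ⋃ = ∅
X∖A={4,1,2,5}, int(X∖A)={1,2,5}, hence cl(A)={4,3}
∂A: remove int from cl → {4,3}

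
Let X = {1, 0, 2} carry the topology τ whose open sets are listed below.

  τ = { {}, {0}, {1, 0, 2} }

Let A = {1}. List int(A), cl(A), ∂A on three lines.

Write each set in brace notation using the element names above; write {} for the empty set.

int(A) = {}
cl(A)  = {1, 2}
∂A     = {1, 2}

open subsets of A: {}; so int(A) = {}
closure: X∖int(X∖A) = X∖{0} = {1, 2}
∂A = {1, 2} minus {} = {1, 2}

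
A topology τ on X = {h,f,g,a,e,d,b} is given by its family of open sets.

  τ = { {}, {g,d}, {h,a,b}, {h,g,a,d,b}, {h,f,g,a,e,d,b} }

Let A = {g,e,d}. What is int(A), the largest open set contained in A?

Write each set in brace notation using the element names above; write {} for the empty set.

interior: largest open inside A is {g,d} (from {}, {g,d})

{g,d}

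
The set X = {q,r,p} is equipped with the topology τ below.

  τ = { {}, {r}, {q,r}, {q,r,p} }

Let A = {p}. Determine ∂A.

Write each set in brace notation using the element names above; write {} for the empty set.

{p}

open subsets of A: {}; so int(A) = {}
closure: X∖int(X∖A) = X∖{q,r} = {p}
∂A = {p} minus {} = {p}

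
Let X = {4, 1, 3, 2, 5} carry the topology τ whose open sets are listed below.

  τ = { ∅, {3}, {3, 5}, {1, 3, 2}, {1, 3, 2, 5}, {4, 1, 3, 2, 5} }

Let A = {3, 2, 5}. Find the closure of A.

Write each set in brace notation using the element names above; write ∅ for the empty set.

{4, 1, 3, 2, 5}

cl via duality: int({4, 1}) = ∅, so X∖∅ = {4, 1, 3, 2, 5}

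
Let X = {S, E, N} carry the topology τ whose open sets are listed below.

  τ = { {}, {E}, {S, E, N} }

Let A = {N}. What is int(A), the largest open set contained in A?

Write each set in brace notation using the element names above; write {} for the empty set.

open subsets of A: {}; so int(A) = {}

{}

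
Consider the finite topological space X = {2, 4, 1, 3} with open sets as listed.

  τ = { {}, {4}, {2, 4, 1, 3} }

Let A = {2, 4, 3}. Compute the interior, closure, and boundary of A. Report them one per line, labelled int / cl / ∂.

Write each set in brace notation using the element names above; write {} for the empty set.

int(A) = {4}
cl(A)  = {2, 4, 1, 3}
∂A     = {2, 1, 3}

U open, U⊆A: {}, {4}. int(A) = ⋃ = {4}
X∖A={1}, int(X∖A)={}, hence cl(A)={2, 4, 1, 3}
∂A: remove int from cl → {2, 1, 3}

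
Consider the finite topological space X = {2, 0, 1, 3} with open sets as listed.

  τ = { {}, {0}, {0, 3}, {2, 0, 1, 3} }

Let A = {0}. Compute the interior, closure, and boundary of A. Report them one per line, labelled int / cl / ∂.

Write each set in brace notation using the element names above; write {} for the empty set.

int(A) = {0}
cl(A)  = {2, 0, 1, 3}
∂A     = {2, 1, 3}

U open, U⊆A: {}, {0}. int(A) = ⋃ = {0}
X∖A={2, 1, 3}, int(X∖A)={}, hence cl(A)={2, 0, 1, 3}
∂A: remove int from cl → {2, 1, 3}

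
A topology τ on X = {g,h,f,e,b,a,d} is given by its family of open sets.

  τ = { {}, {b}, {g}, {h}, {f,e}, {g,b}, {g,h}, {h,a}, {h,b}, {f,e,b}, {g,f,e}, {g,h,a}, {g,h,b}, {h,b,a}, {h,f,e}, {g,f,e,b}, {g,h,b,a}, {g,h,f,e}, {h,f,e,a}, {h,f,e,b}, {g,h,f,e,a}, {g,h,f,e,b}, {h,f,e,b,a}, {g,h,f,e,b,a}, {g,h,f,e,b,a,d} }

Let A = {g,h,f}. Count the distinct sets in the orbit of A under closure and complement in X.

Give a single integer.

12

X∖A={e,b,a,d}, int(X∖A)={b}, hence cl(A)={g,h,f,e,a,d}
Orbit (k=closure, c=complement):
  1. A     = {g,h,f}
  2. kA    = {g,h,f,e,a,d}
  3. cA    = {e,b,a,d}
  4. ckA   = {b}
  5. kcA   = {f,e,b,a,d}
  6. kckA  = {b,d}
  7. ckcA  = {g,h}
  8. ckckA = {g,h,f,e,a}
  9. kckcA = {g,h,a,d}
  10. ckckcA = {f,e,b}
  11. kckckcA = {f,e,b,d}
  12. ckckckcA = {g,h,a}
(closed under both — stop)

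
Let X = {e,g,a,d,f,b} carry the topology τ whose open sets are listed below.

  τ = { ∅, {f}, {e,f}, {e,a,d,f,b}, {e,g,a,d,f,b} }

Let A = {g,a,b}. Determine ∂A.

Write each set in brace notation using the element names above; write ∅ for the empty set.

{g,a,d,b}

opens ⊆ A: ∅; union → int = ∅
complement {e,d,f}; its interior {e,f}; cl(A) = X∖{e,f} = {g,a,d,b}
boundary = {g,a,d,b} ∖ ∅ = {g,a,d,b}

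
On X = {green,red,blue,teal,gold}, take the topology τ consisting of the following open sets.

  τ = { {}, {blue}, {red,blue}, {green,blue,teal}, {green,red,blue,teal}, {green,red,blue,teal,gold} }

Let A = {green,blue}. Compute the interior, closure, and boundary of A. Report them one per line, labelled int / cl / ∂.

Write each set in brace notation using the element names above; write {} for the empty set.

interior: largest open inside A is {blue} (from {}, {blue})
cl via duality: int({red,teal,gold}) = {}, so X∖{} = {green,red,blue,teal,gold}
cl∖int = {green,red,teal,gold}

int(A) = {blue}
cl(A)  = {green,red,blue,teal,gold}
∂A     = {green,red,teal,gold}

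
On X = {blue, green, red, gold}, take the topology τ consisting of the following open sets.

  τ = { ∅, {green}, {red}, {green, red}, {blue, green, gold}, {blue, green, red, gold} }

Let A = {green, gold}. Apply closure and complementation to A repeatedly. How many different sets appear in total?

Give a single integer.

X∖A={blue, red}, int(X∖A)={red}, hence cl(A)={blue, green, gold}
Orbit (k=closure, c=complement):
  1. A     = {green, gold}
  2. kA    = {blue, green, gold}
  3. cA    = {blue, red}
  4. ckA   = {red}
  5. kcA   = {blue, red, gold}
  6. ckcA  = {green}
(closed under both — stop)

6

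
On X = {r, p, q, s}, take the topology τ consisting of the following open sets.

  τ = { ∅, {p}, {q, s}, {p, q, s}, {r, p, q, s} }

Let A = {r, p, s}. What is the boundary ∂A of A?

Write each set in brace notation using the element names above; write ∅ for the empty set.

{r, q, s}

opens ⊆ A: ∅, {p}; union → int = {p}
complement {q}; its interior ∅; cl(A) = X∖∅ = {r, p, q, s}
boundary = {r, p, q, s} ∖ {p} = {r, q, s}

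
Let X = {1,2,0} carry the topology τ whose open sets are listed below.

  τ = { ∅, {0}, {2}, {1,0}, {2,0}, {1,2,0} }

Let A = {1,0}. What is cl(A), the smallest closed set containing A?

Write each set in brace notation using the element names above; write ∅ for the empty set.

closure: X∖int(X∖A) = X∖{2} = {1,0}

{1,0}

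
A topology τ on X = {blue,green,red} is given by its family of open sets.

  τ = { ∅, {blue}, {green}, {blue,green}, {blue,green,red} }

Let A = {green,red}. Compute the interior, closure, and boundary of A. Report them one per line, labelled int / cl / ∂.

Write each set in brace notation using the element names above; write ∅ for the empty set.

interior: largest open inside A is {green} (from ∅, {green})
cl via duality: int({blue}) = {blue}, so X∖{blue} = {green,red}
cl∖int = {red}

int(A) = {green}
cl(A)  = {green,red}
∂A     = {red}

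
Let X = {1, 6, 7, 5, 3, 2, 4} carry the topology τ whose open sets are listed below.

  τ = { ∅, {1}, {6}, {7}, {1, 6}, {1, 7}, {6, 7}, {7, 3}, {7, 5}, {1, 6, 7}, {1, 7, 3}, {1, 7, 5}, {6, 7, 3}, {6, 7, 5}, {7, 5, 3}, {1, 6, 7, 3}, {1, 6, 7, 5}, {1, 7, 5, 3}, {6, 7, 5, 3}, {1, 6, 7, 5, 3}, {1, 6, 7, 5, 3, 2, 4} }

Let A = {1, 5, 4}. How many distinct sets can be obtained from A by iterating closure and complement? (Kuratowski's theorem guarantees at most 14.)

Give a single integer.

8

complement {6, 7, 3, 2}; its interior {6, 7, 3}; cl(A) = X∖{6, 7, 3} = {1, 5, 2, 4}
With k = closure, c = complement:
  1. A     = {1, 5, 4}
  2. kA    = {1, 5, 2, 4}
  3. cA    = {6, 7, 3, 2}
  4. ckA   = {6, 7, 3}
  5. kcA   = {6, 7, 5, 3, 2, 4}
  6. ckcA  = {1}
  7. kckcA = {1, 2, 4}
  8. ckckcA = {6, 7, 5, 3}
k, c of each give nothing new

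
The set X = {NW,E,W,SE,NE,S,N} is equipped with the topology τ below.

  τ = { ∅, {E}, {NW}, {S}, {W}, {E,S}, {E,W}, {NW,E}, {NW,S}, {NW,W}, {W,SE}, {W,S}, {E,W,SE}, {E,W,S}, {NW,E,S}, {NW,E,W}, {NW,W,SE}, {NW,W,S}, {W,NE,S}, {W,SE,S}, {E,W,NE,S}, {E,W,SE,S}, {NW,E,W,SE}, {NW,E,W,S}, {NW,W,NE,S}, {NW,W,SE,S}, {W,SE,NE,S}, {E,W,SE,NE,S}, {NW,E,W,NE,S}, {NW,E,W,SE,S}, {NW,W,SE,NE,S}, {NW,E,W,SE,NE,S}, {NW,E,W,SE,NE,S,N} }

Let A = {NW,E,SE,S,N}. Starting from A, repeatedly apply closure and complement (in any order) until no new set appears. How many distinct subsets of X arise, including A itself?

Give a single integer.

complement {W,NE}; its interior {W}; cl(A) = X∖{W} = {NW,E,SE,NE,S,N}
With k = closure, c = complement:
  1. A     = {NW,E,SE,S,N}
  2. kA    = {NW,E,SE,NE,S,N}
  3. cA    = {W,NE}
  4. ckA   = {W}
  5. kcA   = {W,SE,NE,N}
  6. ckcA  = {NW,E,S}
  7. kckcA = {NW,E,NE,S,N}
  8. ckckcA = {W,SE}
k, c of each give nothing new

8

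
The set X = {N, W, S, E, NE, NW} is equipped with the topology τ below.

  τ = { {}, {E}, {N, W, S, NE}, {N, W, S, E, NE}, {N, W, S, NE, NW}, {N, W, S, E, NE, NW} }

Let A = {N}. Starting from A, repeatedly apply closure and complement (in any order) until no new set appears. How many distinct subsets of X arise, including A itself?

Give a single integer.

X∖A={W, S, E, NE, NW}, int(X∖A)={E}, hence cl(A)={N, W, S, NE, NW}
Orbit (k=closure, c=complement):
  1. A     = {N}
  2. kA    = {N, W, S, NE, NW}
  3. cA    = {W, S, E, NE, NW}
  4. ckA   = {E}
  5. kcA   = {N, W, S, E, NE, NW}
  6. ckcA  = {}
(closed under both — stop)

6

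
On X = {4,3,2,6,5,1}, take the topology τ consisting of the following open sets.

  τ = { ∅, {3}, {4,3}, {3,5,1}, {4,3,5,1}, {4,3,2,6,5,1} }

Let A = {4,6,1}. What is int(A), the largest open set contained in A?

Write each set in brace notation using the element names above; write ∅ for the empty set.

U open, U⊆A: ∅. int(A) = ⋃ = ∅

∅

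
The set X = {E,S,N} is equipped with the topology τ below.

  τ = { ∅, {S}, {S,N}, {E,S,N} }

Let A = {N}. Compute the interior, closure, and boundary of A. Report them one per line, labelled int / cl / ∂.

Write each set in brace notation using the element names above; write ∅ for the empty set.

opens ⊆ A: ∅; union → int = ∅
complement {E,S}; its interior {S}; cl(A) = X∖{S} = {E,N}
boundary = {E,N} ∖ ∅ = {E,N}

int(A) = ∅
cl(A)  = {E,N}
∂A     = {E,N}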